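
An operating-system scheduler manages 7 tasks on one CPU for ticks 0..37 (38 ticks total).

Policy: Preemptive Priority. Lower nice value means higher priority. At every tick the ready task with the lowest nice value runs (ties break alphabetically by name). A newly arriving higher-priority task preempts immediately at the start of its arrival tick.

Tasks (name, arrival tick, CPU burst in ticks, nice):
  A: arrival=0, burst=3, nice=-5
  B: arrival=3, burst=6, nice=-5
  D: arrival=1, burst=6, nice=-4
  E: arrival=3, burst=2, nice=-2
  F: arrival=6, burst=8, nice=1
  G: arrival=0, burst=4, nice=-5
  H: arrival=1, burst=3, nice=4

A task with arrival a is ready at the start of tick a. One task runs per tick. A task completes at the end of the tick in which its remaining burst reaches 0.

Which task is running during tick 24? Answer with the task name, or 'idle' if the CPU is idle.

t=0: ready={A,G} → run A
t=1: ready={A,D,G,H} → run A
t=2: ready={A,D,G,H} → run A
t=3: ready={B,D,E,G,H} → run B
t=4: ready={B,D,E,G,H} → run B
t=5: ready={B,D,E,G,H} → run B
t=6: ready={B,D,E,F,G,H} → run B
t=7: ready={B,D,E,F,G,H} → run B
t=8: ready={B,D,E,F,G,H} → run B
t=9: ready={D,E,F,G,H} → run G
t=10: ready={D,E,F,G,H} → run G
t=11: ready={D,E,F,G,H} → run G
t=12: ready={D,E,F,G,H} → run G
t=13: ready={D,E,F,H} → run D
t=14: ready={D,E,F,H} → run D
t=15: ready={D,E,F,H} → run D
t=16: ready={D,E,F,H} → run D
t=17: ready={D,E,F,H} → run D
t=18: ready={D,E,F,H} → run D
t=19: ready={E,F,H} → run E
t=20: ready={E,F,H} → run E
t=21: ready={F,H} → run F
t=22: ready={F,H} → run F
t=23: ready={F,H} → run F
t=24: ready={F,H} → run F
t=25: ready={F,H} → run F
t=26: ready={F,H} → run F
t=27: ready={F,H} → run F
t=28: ready={F,H} → run F
t=29: ready={H} → run H
t=30: ready={H} → run H
t=31: ready={H} → run H
t=32: (idle)
t=33: (idle)
t=34: (idle)
t=35: (idle)
t=36: (idle)
t=37: (idle)

running at tick 24 = F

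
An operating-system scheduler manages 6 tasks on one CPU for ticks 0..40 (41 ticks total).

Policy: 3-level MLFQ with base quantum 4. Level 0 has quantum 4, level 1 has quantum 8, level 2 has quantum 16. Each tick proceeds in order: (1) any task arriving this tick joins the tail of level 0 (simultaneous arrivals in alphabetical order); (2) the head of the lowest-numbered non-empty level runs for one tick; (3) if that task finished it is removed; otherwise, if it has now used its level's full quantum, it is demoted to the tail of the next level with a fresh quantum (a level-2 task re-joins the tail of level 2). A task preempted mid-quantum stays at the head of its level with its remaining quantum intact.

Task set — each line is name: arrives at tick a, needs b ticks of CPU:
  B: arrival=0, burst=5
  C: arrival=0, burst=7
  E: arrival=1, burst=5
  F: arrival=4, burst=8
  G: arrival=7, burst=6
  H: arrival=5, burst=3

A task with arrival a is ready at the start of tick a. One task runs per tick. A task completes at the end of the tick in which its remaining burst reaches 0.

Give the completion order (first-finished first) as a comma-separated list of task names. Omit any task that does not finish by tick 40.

completion order = H, B, C, E, F, G

t=0: L0/L1/L2 = BC/-/- → run B
t=1: L0/L1/L2 = BCE/-/- → run B
t=2: L0/L1/L2 = BCE/-/- → run B
t=3: L0/L1/L2 = BCE/-/- → run B
t=4: L0/L1/L2 = CEF/B/- → run C
t=5: L0/L1/L2 = CEFH/B/- → run C
t=6: L0/L1/L2 = CEFH/B/- → run C
t=7: L0/L1/L2 = CEFHG/B/- → run C
t=8: L0/L1/L2 = EFHG/BC/- → run E
t=9: L0/L1/L2 = EFHG/BC/- → run E
t=10: L0/L1/L2 = EFHG/BC/- → run E
t=11: L0/L1/L2 = EFHG/BC/- → run E
t=12: L0/L1/L2 = FHG/BCE/- → run F
t=13: L0/L1/L2 = FHG/BCE/- → run F
t=14: L0/L1/L2 = FHG/BCE/- → run F
t=15: L0/L1/L2 = FHG/BCE/- → run F
t=16: L0/L1/L2 = HG/BCEF/- → run H
t=17: L0/L1/L2 = HG/BCEF/- → run H
t=18: L0/L1/L2 = HG/BCEF/- → run H
t=19: L0/L1/L2 = G/BCEF/- → run G
t=20: L0/L1/L2 = G/BCEF/- → run G
t=21: L0/L1/L2 = G/BCEF/- → run G
t=22: L0/L1/L2 = G/BCEF/- → run G
t=23: L0/L1/L2 = -/BCEFG/- → run B
t=24: L0/L1/L2 = -/CEFG/- → run C
t=25: L0/L1/L2 = -/CEFG/- → run C
t=26: L0/L1/L2 = -/CEFG/- → run C
t=27: L0/L1/L2 = -/EFG/- → run E
t=28: L0/L1/L2 = -/FG/- → run F
t=29: L0/L1/L2 = -/FG/- → run F
t=30: L0/L1/L2 = -/FG/- → run F
t=31: L0/L1/L2 = -/FG/- → run F
t=32: L0/L1/L2 = -/G/- → run G
t=33: L0/L1/L2 = -/G/- → run G
t=34: (idle)
t=35: (idle)
t=36: (idle)
t=37: (idle)
t=38: (idle)
t=39: (idle)
t=40: (idle)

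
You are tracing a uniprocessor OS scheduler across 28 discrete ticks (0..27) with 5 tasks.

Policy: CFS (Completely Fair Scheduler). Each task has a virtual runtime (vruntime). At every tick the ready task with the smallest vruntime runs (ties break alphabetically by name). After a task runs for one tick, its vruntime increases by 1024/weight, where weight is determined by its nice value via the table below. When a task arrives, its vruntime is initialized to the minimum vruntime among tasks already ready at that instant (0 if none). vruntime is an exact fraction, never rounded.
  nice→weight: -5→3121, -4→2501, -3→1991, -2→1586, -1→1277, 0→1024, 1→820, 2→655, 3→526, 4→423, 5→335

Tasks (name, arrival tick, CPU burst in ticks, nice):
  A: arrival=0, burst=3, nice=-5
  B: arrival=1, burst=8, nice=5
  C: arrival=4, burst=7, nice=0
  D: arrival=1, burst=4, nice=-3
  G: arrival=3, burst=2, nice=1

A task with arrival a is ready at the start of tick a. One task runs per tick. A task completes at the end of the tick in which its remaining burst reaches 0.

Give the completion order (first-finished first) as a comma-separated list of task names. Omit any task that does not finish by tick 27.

t=0: vr[A=0] → run A
t=1: vr[A=1024/3121 B=1024/3121 D=1024/3121] → run A
t=2: vr[A=2048/3121 B=1024/3121 D=1024/3121] → run B
t=3: vr[A=2048/3121 B=3538944/1045535 D=1024/3121 G=1024/3121] → run D
t=4: vr[A=2048/3121 B=3538944/1045535 C=1024/3121 D=5234688/6213911 G=1024/3121] → run C
t=5: vr[A=2048/3121 B=3538944/1045535 C=4145/3121 D=5234688/6213911 G=1024/3121] → run G
t=6: vr[A=2048/3121 B=3538944/1045535 C=4145/3121 D=5234688/6213911 G=1008896/639805] → run A
t=7: vr[B=3538944/1045535 C=4145/3121 D=5234688/6213911 G=1008896/639805] → run D
t=8: vr[B=3538944/1045535 C=4145/3121 D=8430592/6213911 G=1008896/639805] → run C
t=9: vr[B=3538944/1045535 C=7266/3121 D=8430592/6213911 G=1008896/639805] → run D
t=10: vr[B=3538944/1045535 C=7266/3121 D=11626496/6213911 G=1008896/639805] → run G
t=11: vr[B=3538944/1045535 C=7266/3121 D=11626496/6213911] → run D
t=12: vr[B=3538944/1045535 C=7266/3121] → run C
t=13: vr[B=3538944/1045535 C=10387/3121] → run C
t=14: vr[B=3538944/1045535 C=13508/3121] → run B
t=15: vr[B=6734848/1045535 C=13508/3121] → run C
t=16: vr[B=6734848/1045535 C=16629/3121] → run C
t=17: vr[B=6734848/1045535 C=19750/3121] → run C
t=18: vr[B=6734848/1045535] → run B
t=19: vr[B=9930752/1045535] → run B
t=20: vr[B=13126656/1045535] → run B
t=21: vr[B=3264512/209107] → run B
t=22: vr[B=19518464/1045535] → run B
t=23: vr[B=22714368/1045535] → run B
t=24: (idle)
t=25: (idle)
t=26: (idle)
t=27: (idle)

completion order = A, G, D, C, B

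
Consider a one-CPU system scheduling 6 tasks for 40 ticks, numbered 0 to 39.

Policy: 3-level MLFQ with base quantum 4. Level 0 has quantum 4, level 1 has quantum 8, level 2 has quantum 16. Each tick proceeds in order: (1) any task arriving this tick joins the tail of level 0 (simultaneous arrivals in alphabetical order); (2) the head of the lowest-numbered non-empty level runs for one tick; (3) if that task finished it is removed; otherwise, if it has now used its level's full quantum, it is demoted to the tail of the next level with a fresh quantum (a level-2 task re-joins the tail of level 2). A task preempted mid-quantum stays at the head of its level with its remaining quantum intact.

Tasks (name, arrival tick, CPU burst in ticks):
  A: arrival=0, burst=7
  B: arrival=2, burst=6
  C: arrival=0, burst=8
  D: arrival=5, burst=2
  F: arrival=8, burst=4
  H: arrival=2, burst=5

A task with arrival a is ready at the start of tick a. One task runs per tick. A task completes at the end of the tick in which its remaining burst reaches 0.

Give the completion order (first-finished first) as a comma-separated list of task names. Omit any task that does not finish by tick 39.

t=0: L0/L1/L2 = AC/-/- → run A
t=1: L0/L1/L2 = AC/-/- → run A
t=2: L0/L1/L2 = ACBH/-/- → run A
t=3: L0/L1/L2 = ACBH/-/- → run A
t=4: L0/L1/L2 = CBH/A/- → run C
t=5: L0/L1/L2 = CBHD/A/- → run C
t=6: L0/L1/L2 = CBHD/A/- → run C
t=7: L0/L1/L2 = CBHD/A/- → run C
t=8: L0/L1/L2 = BHDF/AC/- → run B
t=9: L0/L1/L2 = BHDF/AC/- → run B
t=10: L0/L1/L2 = BHDF/AC/- → run B
t=11: L0/L1/L2 = BHDF/AC/- → run B
t=12: L0/L1/L2 = HDF/ACB/- → run H
t=13: L0/L1/L2 = HDF/ACB/- → run H
t=14: L0/L1/L2 = HDF/ACB/- → run H
t=15: L0/L1/L2 = HDF/ACB/- → run H
t=16: L0/L1/L2 = DF/ACBH/- → run D
t=17: L0/L1/L2 = DF/ACBH/- → run D
t=18: L0/L1/L2 = F/ACBH/- → run F
t=19: L0/L1/L2 = F/ACBH/- → run F
t=20: L0/L1/L2 = F/ACBH/- → run F
t=21: L0/L1/L2 = F/ACBH/- → run F
t=22: L0/L1/L2 = -/ACBH/- → run A
t=23: L0/L1/L2 = -/ACBH/- → run A
t=24: L0/L1/L2 = -/ACBH/- → run A
t=25: L0/L1/L2 = -/CBH/- → run C
t=26: L0/L1/L2 = -/CBH/- → run C
t=27: L0/L1/L2 = -/CBH/- → run C
t=28: L0/L1/L2 = -/CBH/- → run C
t=29: L0/L1/L2 = -/BH/- → run B
t=30: L0/L1/L2 = -/BH/- → run B
t=31: L0/L1/L2 = -/H/- → run H
t=32: (idle)
t=33: (idle)
t=34: (idle)
t=35: (idle)
t=36: (idle)
t=37: (idle)
t=38: (idle)
t=39: (idle)

completion order = D, F, A, C, B, H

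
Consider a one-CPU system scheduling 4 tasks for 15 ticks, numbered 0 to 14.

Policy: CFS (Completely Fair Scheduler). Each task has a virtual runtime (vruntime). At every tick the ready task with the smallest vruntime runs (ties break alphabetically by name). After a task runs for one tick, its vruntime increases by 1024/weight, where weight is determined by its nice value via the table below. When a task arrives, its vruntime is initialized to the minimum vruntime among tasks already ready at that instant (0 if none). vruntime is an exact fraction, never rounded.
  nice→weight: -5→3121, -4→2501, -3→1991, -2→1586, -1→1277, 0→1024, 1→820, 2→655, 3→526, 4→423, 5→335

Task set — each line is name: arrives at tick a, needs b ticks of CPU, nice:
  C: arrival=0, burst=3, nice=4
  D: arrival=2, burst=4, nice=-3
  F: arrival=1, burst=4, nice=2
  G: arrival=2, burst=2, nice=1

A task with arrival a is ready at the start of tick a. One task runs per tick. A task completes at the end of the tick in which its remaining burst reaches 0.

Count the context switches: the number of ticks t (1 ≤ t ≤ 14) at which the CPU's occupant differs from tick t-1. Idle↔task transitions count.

t=0: vr[C=0] → run C
t=1: vr[C=1024/423 F=1024/423] → run C
t=2: vr[C=2048/423 D=1024/423 F=1024/423 G=1024/423] → run D
t=3: vr[C=2048/423 D=2471936/842193 F=1024/423 G=1024/423] → run F
t=4: vr[C=2048/423 D=2471936/842193 F=1103872/277065 G=1024/423] → run G
t=5: vr[C=2048/423 D=2471936/842193 F=1103872/277065 G=318208/86715] → run D
t=6: vr[C=2048/423 D=2905088/842193 F=1103872/277065 G=318208/86715] → run D
t=7: vr[C=2048/423 D=3338240/842193 F=1103872/277065 G=318208/86715] → run G
t=8: vr[C=2048/423 D=3338240/842193 F=1103872/277065] → run D
t=9: vr[C=2048/423 F=1103872/277065] → run F
t=10: vr[C=2048/423 F=1537024/277065] → run C
t=11: vr[F=1537024/277065] → run F
t=12: vr[F=1970176/277065] → run F
t=13: (idle)
t=14: (idle)

context switches = 10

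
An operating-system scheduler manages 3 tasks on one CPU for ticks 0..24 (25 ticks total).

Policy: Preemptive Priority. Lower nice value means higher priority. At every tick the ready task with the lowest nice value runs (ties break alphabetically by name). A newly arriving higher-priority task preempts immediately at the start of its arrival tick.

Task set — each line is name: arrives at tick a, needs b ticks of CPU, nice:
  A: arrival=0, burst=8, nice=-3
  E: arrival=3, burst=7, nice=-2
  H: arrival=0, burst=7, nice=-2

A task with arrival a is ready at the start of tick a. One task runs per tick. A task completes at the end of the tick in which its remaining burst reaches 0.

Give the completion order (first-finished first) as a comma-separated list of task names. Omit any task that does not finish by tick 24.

t=0: ready={A,H} → run A
t=1: ready={A,H} → run A
t=2: ready={A,H} → run A
t=3: ready={A,E,H} → run A
t=4: ready={A,E,H} → run A
t=5: ready={A,E,H} → run A
t=6: ready={A,E,H} → run A
t=7: ready={A,E,H} → run A
t=8: ready={E,H} → run E
t=9: ready={E,H} → run E
t=10: ready={E,H} → run E
t=11: ready={E,H} → run E
t=12: ready={E,H} → run E
t=13: ready={E,H} → run E
t=14: ready={E,H} → run E
t=15: ready={H} → run H
t=16: ready={H} → run H
t=17: ready={H} → run H
t=18: ready={H} → run H
t=19: ready={H} → run H
t=20: ready={H} → run H
t=21: ready={H} → run H
t=22: (idle)
t=23: (idle)
t=24: (idle)

completion order = A, E, H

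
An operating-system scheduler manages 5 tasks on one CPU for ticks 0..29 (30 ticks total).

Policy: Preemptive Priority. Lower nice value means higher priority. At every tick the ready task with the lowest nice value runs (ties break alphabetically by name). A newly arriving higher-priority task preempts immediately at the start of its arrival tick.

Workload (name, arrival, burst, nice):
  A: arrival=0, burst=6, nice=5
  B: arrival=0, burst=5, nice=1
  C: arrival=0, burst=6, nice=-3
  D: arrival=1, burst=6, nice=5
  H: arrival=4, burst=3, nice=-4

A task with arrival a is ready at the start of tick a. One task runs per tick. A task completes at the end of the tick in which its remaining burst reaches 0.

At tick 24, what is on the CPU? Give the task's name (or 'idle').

t=0: ready={A,B,C} → run C
t=1: ready={A,B,C,D} → run C
t=2: ready={A,B,C,D} → run C
t=3: ready={A,B,C,D} → run C
t=4: ready={A,B,C,D,H} → run H
t=5: ready={A,B,C,D,H} → run H
t=6: ready={A,B,C,D,H} → run H
t=7: ready={A,B,C,D} → run C
t=8: ready={A,B,C,D} → run C
t=9: ready={A,B,D} → run B
t=10: ready={A,B,D} → run B
t=11: ready={A,B,D} → run B
t=12: ready={A,B,D} → run B
t=13: ready={A,B,D} → run B
t=14: ready={A,D} → run A
t=15: ready={A,D} → run A
t=16: ready={A,D} → run A
t=17: ready={A,D} → run A
t=18: ready={A,D} → run A
t=19: ready={A,D} → run A
t=20: ready={D} → run D
t=21: ready={D} → run D
t=22: ready={D} → run D
t=23: ready={D} → run D
t=24: ready={D} → run D
t=25: ready={D} → run D
t=26: (idle)
t=27: (idle)
t=28: (idle)
t=29: (idle)

running at tick 24 = D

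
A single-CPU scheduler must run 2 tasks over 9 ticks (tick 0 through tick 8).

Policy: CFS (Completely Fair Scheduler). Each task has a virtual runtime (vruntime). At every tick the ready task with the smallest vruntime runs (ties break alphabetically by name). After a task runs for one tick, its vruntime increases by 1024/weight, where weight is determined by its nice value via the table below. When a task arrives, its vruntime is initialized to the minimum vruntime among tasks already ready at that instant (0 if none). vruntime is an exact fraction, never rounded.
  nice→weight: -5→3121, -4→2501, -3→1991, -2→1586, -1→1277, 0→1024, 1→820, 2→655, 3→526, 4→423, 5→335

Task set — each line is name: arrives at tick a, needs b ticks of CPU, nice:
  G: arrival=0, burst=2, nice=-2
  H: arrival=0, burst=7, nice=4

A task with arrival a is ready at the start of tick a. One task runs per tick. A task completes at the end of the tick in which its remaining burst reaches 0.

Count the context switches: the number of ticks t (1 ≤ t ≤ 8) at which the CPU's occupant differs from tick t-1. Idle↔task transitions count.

context switches = 3

t=0: vr[G=0 H=0] → run G
t=1: vr[G=512/793 H=0] → run H
t=2: vr[G=512/793 H=1024/423] → run G
t=3: vr[H=1024/423] → run H
t=4: vr[H=2048/423] → run H
t=5: vr[H=1024/141] → run H
t=6: vr[H=4096/423] → run H
t=7: vr[H=5120/423] → run H
t=8: vr[H=2048/141] → run H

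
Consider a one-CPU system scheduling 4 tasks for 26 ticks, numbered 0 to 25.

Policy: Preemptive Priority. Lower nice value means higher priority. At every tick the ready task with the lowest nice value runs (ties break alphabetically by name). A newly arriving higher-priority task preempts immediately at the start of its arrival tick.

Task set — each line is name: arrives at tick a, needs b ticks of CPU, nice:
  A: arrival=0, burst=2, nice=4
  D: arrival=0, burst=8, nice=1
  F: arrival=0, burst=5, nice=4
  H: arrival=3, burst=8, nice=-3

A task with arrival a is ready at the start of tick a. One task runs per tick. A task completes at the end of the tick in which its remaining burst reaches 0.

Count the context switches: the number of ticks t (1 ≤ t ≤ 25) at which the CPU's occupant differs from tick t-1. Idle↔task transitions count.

t=0: ready={A,D,F} → run D
t=1: ready={A,D,F} → run D
t=2: ready={A,D,F} → run D
t=3: ready={A,D,F,H} → run H
t=4: ready={A,D,F,H} → run H
t=5: ready={A,D,F,H} → run H
t=6: ready={A,D,F,H} → run H
t=7: ready={A,D,F,H} → run H
t=8: ready={A,D,F,H} → run H
t=9: ready={A,D,F,H} → run H
t=10: ready={A,D,F,H} → run H
t=11: ready={A,D,F} → run D
t=12: ready={A,D,F} → run D
t=13: ready={A,D,F} → run D
t=14: ready={A,D,F} → run D
t=15: ready={A,D,F} → run D
t=16: ready={A,F} → run A
t=17: ready={A,F} → run A
t=18: ready={F} → run F
t=19: ready={F} → run F
t=20: ready={F} → run F
t=21: ready={F} → run F
t=22: ready={F} → run F
t=23: (idle)
t=24: (idle)
t=25: (idle)

context switches = 5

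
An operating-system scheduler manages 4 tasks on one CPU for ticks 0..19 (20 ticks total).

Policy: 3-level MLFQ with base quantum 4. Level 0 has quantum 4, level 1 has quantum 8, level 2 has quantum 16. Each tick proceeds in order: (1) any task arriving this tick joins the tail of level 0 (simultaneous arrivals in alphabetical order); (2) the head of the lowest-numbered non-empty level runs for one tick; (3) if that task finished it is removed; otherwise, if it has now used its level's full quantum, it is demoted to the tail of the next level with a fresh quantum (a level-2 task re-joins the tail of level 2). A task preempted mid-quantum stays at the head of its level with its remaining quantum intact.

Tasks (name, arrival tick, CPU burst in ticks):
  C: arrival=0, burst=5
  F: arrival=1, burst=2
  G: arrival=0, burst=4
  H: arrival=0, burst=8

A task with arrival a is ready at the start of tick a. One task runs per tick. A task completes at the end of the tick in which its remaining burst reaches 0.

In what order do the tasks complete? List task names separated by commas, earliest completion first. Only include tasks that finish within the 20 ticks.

t=0: L0/L1/L2 = CGH/-/- → run C
t=1: L0/L1/L2 = CGHF/-/- → run C
t=2: L0/L1/L2 = CGHF/-/- → run C
t=3: L0/L1/L2 = CGHF/-/- → run C
t=4: L0/L1/L2 = GHF/C/- → run G
t=5: L0/L1/L2 = GHF/C/- → run G
t=6: L0/L1/L2 = GHF/C/- → run G
t=7: L0/L1/L2 = GHF/C/- → run G
t=8: L0/L1/L2 = HF/C/- → run H
t=9: L0/L1/L2 = HF/C/- → run H
t=10: L0/L1/L2 = HF/C/- → run H
t=11: L0/L1/L2 = HF/C/- → run H
t=12: L0/L1/L2 = F/CH/- → run F
t=13: L0/L1/L2 = F/CH/- → run F
t=14: L0/L1/L2 = -/CH/- → run C
t=15: L0/L1/L2 = -/H/- → run H
t=16: L0/L1/L2 = -/H/- → run H
t=17: L0/L1/L2 = -/H/- → run H
t=18: L0/L1/L2 = -/H/- → run H
t=19: (idle)

completion order = G, F, C, H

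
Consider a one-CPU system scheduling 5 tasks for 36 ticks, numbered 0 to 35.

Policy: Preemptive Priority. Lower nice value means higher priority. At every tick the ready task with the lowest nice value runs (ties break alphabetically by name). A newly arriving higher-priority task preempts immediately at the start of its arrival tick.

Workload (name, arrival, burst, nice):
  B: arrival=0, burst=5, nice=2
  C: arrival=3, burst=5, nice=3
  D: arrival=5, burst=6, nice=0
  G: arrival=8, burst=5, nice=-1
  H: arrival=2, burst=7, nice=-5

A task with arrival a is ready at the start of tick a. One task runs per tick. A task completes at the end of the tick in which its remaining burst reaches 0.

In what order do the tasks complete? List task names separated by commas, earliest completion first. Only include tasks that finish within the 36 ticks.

t=0: ready={B} → run B
t=1: ready={B} → run B
t=2: ready={B,H} → run H
t=3: ready={B,C,H} → run H
t=4: ready={B,C,H} → run H
t=5: ready={B,C,D,H} → run H
t=6: ready={B,C,D,H} → run H
t=7: ready={B,C,D,H} → run H
t=8: ready={B,C,D,G,H} → run H
t=9: ready={B,C,D,G} → run G
t=10: ready={B,C,D,G} → run G
t=11: ready={B,C,D,G} → run G
t=12: ready={B,C,D,G} → run G
t=13: ready={B,C,D,G} → run G
t=14: ready={B,C,D} → run D
t=15: ready={B,C,D} → run D
t=16: ready={B,C,D} → run D
t=17: ready={B,C,D} → run D
t=18: ready={B,C,D} → run D
t=19: ready={B,C,D} → run D
t=20: ready={B,C} → run B
t=21: ready={B,C} → run B
t=22: ready={B,C} → run B
t=23: ready={C} → run C
t=24: ready={C} → run C
t=25: ready={C} → run C
t=26: ready={C} → run C
t=27: ready={C} → run C
t=28: (idle)
t=29: (idle)
t=30: (idle)
t=31: (idle)
t=32: (idle)
t=33: (idle)
t=34: (idle)
t=35: (idle)

completion order = H, G, D, B, C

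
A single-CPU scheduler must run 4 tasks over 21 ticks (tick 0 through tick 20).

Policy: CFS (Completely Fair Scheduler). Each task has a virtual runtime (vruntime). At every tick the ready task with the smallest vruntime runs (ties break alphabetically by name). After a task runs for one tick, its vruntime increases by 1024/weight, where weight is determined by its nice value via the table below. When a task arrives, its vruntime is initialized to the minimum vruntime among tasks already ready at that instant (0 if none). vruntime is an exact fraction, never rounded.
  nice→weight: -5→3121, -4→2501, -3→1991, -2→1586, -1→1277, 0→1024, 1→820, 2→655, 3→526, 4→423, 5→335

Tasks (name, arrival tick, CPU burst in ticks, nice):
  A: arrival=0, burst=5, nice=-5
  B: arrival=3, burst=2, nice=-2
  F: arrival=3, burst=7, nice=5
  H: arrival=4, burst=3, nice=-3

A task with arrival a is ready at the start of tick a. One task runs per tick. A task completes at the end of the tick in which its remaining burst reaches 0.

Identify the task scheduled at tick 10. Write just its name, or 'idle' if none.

t=0: vr[A=0] → run A
t=1: vr[A=1024/3121] → run A
t=2: vr[A=2048/3121] → run A
t=3: vr[A=3072/3121 B=3072/3121 F=3072/3121] → run A
t=4: vr[A=4096/3121 B=3072/3121 F=3072/3121 H=3072/3121] → run B
t=5: vr[A=4096/3121 B=4034048/2474953 F=3072/3121 H=3072/3121] → run F
t=6: vr[A=4096/3121 B=4034048/2474953 F=4225024/1045535 H=3072/3121] → run H
t=7: vr[A=4096/3121 B=4034048/2474953 F=4225024/1045535 H=9312256/6213911] → run A
t=8: vr[B=4034048/2474953 F=4225024/1045535 H=9312256/6213911] → run H
t=9: vr[B=4034048/2474953 F=4225024/1045535 H=12508160/6213911] → run B
t=10: vr[F=4225024/1045535 H=12508160/6213911] → run H
t=11: vr[F=4225024/1045535] → run F
t=12: vr[F=7420928/1045535] → run F
t=13: vr[F=10616832/1045535] → run F
t=14: vr[F=13812736/1045535] → run F
t=15: vr[F=3401728/209107] → run F
t=16: vr[F=20204544/1045535] → run F
t=17: (idle)
t=18: (idle)
t=19: (idle)
t=20: (idle)

running at tick 10 = H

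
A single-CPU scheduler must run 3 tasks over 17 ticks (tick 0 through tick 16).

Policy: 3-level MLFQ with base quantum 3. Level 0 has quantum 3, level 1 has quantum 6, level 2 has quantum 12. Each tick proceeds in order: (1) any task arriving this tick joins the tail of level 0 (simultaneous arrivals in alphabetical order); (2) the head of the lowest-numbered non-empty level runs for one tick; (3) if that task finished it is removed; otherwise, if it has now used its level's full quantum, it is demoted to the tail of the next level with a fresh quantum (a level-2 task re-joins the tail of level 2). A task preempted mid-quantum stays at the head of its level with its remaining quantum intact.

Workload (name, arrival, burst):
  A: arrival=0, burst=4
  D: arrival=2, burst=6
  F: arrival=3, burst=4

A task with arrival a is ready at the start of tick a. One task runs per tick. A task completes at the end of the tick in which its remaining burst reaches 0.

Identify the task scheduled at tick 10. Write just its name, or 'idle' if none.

running at tick 10 = D

t=0: L0/L1/L2 = A/-/- → run A
t=1: L0/L1/L2 = A/-/- → run A
t=2: L0/L1/L2 = AD/-/- → run A
t=3: L0/L1/L2 = DF/A/- → run D
t=4: L0/L1/L2 = DF/A/- → run D
t=5: L0/L1/L2 = DF/A/- → run D
t=6: L0/L1/L2 = F/AD/- → run F
t=7: L0/L1/L2 = F/AD/- → run F
t=8: L0/L1/L2 = F/AD/- → run F
t=9: L0/L1/L2 = -/ADF/- → run A
t=10: L0/L1/L2 = -/DF/- → run D
t=11: L0/L1/L2 = -/DF/- → run D
t=12: L0/L1/L2 = -/DF/- → run D
t=13: L0/L1/L2 = -/F/- → run F
t=14: (idle)
t=15: (idle)
t=16: (idle)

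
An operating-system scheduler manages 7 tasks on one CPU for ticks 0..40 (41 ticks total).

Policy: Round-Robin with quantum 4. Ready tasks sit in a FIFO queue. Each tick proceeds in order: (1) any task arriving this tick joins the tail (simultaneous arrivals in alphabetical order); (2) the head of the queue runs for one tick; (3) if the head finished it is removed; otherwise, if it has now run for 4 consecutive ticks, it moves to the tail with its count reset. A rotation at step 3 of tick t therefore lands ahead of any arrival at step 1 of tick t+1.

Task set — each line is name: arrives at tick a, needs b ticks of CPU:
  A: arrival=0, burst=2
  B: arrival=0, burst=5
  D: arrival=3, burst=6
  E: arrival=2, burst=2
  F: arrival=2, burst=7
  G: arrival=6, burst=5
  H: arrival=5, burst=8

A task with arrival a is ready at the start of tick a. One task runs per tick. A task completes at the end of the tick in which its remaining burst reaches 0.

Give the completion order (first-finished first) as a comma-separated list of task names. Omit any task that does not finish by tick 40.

completion order = A, E, B, F, D, H, G

t=0: queue=[A,B] q_used=0 → run A
t=1: queue=[A,B] q_used=1 → run A
t=2: queue=[B,E,F] q_used=0 → run B
t=3: queue=[B,E,F,D] q_used=1 → run B
t=4: queue=[B,E,F,D] q_used=2 → run B
t=5: queue=[B,E,F,D,H] q_used=3 → run B
t=6: queue=[E,F,D,H,B,G] q_used=0 → run E
t=7: queue=[E,F,D,H,B,G] q_used=1 → run E
t=8: queue=[F,D,H,B,G] q_used=0 → run F
t=9: queue=[F,D,H,B,G] q_used=1 → run F
t=10: queue=[F,D,H,B,G] q_used=2 → run F
t=11: queue=[F,D,H,B,G] q_used=3 → run F
t=12: queue=[D,H,B,G,F] q_used=0 → run D
t=13: queue=[D,H,B,G,F] q_used=1 → run D
t=14: queue=[D,H,B,G,F] q_used=2 → run D
t=15: queue=[D,H,B,G,F] q_used=3 → run D
t=16: queue=[H,B,G,F,D] q_used=0 → run H
t=17: queue=[H,B,G,F,D] q_used=1 → run H
t=18: queue=[H,B,G,F,D] q_used=2 → run H
t=19: queue=[H,B,G,F,D] q_used=3 → run H
t=20: queue=[B,G,F,D,H] q_used=0 → run B
t=21: queue=[G,F,D,H] q_used=0 → run G
t=22: queue=[G,F,D,H] q_used=1 → run G
t=23: queue=[G,F,D,H] q_used=2 → run G
t=24: queue=[G,F,D,H] q_used=3 → run G
t=25: queue=[F,D,H,G] q_used=0 → run F
t=26: queue=[F,D,H,G] q_used=1 → run F
t=27: queue=[F,D,H,G] q_used=2 → run F
t=28: queue=[D,H,G] q_used=0 → run D
t=29: queue=[D,H,G] q_used=1 → run D
t=30: queue=[H,G] q_used=0 → run H
t=31: queue=[H,G] q_used=1 → run H
t=32: queue=[H,G] q_used=2 → run H
t=33: queue=[H,G] q_used=3 → run H
t=34: queue=[G] q_used=0 → run G
t=35: (idle)
t=36: (idle)
t=37: (idle)
t=38: (idle)
t=39: (idle)
t=40: (idle)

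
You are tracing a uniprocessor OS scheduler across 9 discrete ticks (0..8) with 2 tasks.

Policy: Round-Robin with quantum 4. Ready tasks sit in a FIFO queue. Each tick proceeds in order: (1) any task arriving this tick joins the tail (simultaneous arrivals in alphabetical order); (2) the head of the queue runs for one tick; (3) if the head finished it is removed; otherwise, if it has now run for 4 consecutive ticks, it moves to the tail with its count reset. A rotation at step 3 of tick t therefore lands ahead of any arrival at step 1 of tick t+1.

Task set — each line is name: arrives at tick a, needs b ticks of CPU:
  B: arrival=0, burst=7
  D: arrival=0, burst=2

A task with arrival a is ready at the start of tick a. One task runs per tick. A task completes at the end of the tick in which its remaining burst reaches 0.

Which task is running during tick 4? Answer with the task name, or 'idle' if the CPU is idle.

t=0: queue=[B,D] q_used=0 → run B
t=1: queue=[B,D] q_used=1 → run B
t=2: queue=[B,D] q_used=2 → run B
t=3: queue=[B,D] q_used=3 → run B
t=4: queue=[D,B] q_used=0 → run D
t=5: queue=[D,B] q_used=1 → run D
t=6: queue=[B] q_used=0 → run B
t=7: queue=[B] q_used=1 → run B
t=8: queue=[B] q_used=2 → run B

running at tick 4 = D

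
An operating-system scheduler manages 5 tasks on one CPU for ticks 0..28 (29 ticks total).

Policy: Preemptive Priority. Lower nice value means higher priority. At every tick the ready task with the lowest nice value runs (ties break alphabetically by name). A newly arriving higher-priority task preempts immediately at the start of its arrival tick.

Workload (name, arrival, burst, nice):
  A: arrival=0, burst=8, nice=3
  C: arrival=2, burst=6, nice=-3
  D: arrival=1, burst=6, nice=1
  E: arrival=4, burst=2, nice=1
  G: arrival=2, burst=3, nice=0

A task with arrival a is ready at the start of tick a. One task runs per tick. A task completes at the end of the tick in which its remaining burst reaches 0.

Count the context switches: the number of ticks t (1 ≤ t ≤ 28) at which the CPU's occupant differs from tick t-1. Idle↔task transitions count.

t=0: ready={A} → run A
t=1: ready={A,D} → run D
t=2: ready={A,C,D,G} → run C
t=3: ready={A,C,D,G} → run C
t=4: ready={A,C,D,E,G} → run C
t=5: ready={A,C,D,E,G} → run C
t=6: ready={A,C,D,E,G} → run C
t=7: ready={A,C,D,E,G} → run C
t=8: ready={A,D,E,G} → run G
t=9: ready={A,D,E,G} → run G
t=10: ready={A,D,E,G} → run G
t=11: ready={A,D,E} → run D
t=12: ready={A,D,E} → run D
t=13: ready={A,D,E} → run D
t=14: ready={A,D,E} → run D
t=15: ready={A,D,E} → run D
t=16: ready={A,E} → run E
t=17: ready={A,E} → run E
t=18: ready={A} → run A
t=19: ready={A} → run A
t=20: ready={A} → run A
t=21: ready={A} → run A
t=22: ready={A} → run A
t=23: ready={A} → run A
t=24: ready={A} → run A
t=25: (idle)
t=26: (idle)
t=27: (idle)
t=28: (idle)

context switches = 7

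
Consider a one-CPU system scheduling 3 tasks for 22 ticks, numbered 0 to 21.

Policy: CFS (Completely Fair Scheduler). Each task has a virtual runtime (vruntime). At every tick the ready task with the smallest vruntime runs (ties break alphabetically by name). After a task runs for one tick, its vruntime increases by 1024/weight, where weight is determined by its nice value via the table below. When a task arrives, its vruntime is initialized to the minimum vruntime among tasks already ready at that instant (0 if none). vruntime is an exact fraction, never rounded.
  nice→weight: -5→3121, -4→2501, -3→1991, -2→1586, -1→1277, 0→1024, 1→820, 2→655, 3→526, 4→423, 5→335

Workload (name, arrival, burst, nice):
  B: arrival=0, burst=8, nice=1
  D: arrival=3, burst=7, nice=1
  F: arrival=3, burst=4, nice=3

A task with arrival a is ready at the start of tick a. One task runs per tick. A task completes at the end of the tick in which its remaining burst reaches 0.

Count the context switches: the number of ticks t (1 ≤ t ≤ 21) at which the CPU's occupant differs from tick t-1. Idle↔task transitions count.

t=0: vr[B=0] → run B
t=1: vr[B=256/205] → run B
t=2: vr[B=512/205] → run B
t=3: vr[B=768/205 D=768/205 F=768/205] → run B
t=4: vr[B=1024/205 D=768/205 F=768/205] → run D
t=5: vr[B=1024/205 D=1024/205 F=768/205] → run F
t=6: vr[B=1024/205 D=1024/205 F=306944/53915] → run B
t=7: vr[B=256/41 D=1024/205 F=306944/53915] → run D
t=8: vr[B=256/41 D=256/41 F=306944/53915] → run F
t=9: vr[B=256/41 D=256/41 F=411904/53915] → run B
t=10: vr[B=1536/205 D=256/41 F=411904/53915] → run D
t=11: vr[B=1536/205 D=1536/205 F=411904/53915] → run B
t=12: vr[B=1792/205 D=1536/205 F=411904/53915] → run D
t=13: vr[B=1792/205 D=1792/205 F=411904/53915] → run F
t=14: vr[B=1792/205 D=1792/205 F=516864/53915] → run B
t=15: vr[D=1792/205 F=516864/53915] → run D
t=16: vr[D=2048/205 F=516864/53915] → run F
t=17: vr[D=2048/205] → run D
t=18: vr[D=2304/205] → run D
t=19: (idle)
t=20: (idle)
t=21: (idle)

context switches = 15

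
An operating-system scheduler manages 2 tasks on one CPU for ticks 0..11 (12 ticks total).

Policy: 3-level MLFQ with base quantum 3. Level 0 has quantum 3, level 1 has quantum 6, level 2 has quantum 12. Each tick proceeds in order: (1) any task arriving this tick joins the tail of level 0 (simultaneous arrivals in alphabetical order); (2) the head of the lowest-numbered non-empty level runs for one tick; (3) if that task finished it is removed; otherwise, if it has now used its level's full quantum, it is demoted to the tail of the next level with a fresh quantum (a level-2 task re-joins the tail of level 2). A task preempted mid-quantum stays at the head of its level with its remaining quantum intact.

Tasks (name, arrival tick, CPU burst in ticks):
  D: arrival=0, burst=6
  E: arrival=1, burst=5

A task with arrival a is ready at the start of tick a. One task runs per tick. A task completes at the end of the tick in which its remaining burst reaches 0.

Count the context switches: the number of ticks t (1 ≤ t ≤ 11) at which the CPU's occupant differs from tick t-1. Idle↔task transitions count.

t=0: L0/L1/L2 = D/-/- → run D
t=1: L0/L1/L2 = DE/-/- → run D
t=2: L0/L1/L2 = DE/-/- → run D
t=3: L0/L1/L2 = E/D/- → run E
t=4: L0/L1/L2 = E/D/- → run E
t=5: L0/L1/L2 = E/D/- → run E
t=6: L0/L1/L2 = -/DE/- → run D
t=7: L0/L1/L2 = -/DE/- → run D
t=8: L0/L1/L2 = -/DE/- → run D
t=9: L0/L1/L2 = -/E/- → run E
t=10: L0/L1/L2 = -/E/- → run E
t=11: (idle)

context switches = 4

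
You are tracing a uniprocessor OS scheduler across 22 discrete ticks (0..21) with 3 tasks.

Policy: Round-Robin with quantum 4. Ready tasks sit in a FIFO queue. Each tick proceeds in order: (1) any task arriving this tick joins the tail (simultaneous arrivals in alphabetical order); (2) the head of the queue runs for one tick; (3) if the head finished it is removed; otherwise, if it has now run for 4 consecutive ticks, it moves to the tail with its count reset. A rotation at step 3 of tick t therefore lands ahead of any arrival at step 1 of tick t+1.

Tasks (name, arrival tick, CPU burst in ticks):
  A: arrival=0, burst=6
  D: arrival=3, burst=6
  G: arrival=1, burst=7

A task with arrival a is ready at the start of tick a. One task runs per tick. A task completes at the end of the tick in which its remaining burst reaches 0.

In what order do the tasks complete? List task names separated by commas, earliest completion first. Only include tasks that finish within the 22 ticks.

completion order = A, G, D

t=0: queue=[A] q_used=0 → run A
t=1: queue=[A,G] q_used=1 → run A
t=2: queue=[A,G] q_used=2 → run A
t=3: queue=[A,G,D] q_used=3 → run A
t=4: queue=[G,D,A] q_used=0 → run G
t=5: queue=[G,D,A] q_used=1 → run G
t=6: queue=[G,D,A] q_used=2 → run G
t=7: queue=[G,D,A] q_used=3 → run G
t=8: queue=[D,A,G] q_used=0 → run D
t=9: queue=[D,A,G] q_used=1 → run D
t=10: queue=[D,A,G] q_used=2 → run D
t=11: queue=[D,A,G] q_used=3 → run D
t=12: queue=[A,G,D] q_used=0 → run A
t=13: queue=[A,G,D] q_used=1 → run A
t=14: queue=[G,D] q_used=0 → run G
t=15: queue=[G,D] q_used=1 → run G
t=16: queue=[G,D] q_used=2 → run G
t=17: queue=[D] q_used=0 → run D
t=18: queue=[D] q_used=1 → run D
t=19: (idle)
t=20: (idle)
t=21: (idle)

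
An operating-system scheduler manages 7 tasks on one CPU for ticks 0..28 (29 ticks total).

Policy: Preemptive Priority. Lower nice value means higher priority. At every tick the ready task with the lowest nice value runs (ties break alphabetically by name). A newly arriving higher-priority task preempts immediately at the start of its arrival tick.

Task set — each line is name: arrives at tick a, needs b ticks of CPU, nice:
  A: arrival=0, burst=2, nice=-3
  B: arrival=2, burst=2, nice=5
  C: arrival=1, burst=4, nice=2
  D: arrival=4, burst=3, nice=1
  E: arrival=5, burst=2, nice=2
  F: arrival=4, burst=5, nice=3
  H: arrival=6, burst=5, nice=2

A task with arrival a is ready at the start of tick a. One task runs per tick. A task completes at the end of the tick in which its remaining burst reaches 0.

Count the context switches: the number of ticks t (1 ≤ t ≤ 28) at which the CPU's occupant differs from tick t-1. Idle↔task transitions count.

t=0: ready={A} → run A
t=1: ready={A,C} → run A
t=2: ready={B,C} → run C
t=3: ready={B,C} → run C
t=4: ready={B,C,D,F} → run D
t=5: ready={B,C,D,E,F} → run D
t=6: ready={B,C,D,E,F,H} → run D
t=7: ready={B,C,E,F,H} → run C
t=8: ready={B,C,E,F,H} → run C
t=9: ready={B,E,F,H} → run E
t=10: ready={B,E,F,H} → run E
t=11: ready={B,F,H} → run H
t=12: ready={B,F,H} → run H
t=13: ready={B,F,H} → run H
t=14: ready={B,F,H} → run H
t=15: ready={B,F,H} → run H
t=16: ready={B,F} → run F
t=17: ready={B,F} → run F
t=18: ready={B,F} → run F
t=19: ready={B,F} → run F
t=20: ready={B,F} → run F
t=21: ready={B} → run B
t=22: ready={B} → run B
t=23: (idle)
t=24: (idle)
t=25: (idle)
t=26: (idle)
t=27: (idle)
t=28: (idle)

context switches = 8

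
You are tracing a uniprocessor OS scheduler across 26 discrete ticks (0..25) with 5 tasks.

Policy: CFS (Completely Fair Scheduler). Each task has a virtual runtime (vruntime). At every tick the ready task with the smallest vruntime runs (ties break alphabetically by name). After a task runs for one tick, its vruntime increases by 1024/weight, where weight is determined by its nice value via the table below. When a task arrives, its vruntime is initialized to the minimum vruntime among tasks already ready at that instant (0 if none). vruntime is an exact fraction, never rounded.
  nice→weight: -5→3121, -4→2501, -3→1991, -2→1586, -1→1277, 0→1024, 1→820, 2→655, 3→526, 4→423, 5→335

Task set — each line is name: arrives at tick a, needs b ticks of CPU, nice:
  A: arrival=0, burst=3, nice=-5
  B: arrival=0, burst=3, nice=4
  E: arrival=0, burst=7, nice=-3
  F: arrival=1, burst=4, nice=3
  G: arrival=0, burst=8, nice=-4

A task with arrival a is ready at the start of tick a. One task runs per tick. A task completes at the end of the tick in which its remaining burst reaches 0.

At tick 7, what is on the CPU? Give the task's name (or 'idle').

t=0: vr[A=0 B=0 E=0 G=0] → run A
t=1: vr[A=1024/3121 B=0 E=0 F=0 G=0] → run B
t=2: vr[A=1024/3121 B=1024/423 E=0 F=0 G=0] → run E
t=3: vr[A=1024/3121 B=1024/423 E=1024/1991 F=0 G=0] → run F
t=4: vr[A=1024/3121 B=1024/423 E=1024/1991 F=512/263 G=0] → run G
t=5: vr[A=1024/3121 B=1024/423 E=1024/1991 F=512/263 G=1024/2501] → run A
t=6: vr[A=2048/3121 B=1024/423 E=1024/1991 F=512/263 G=1024/2501] → run G
t=7: vr[A=2048/3121 B=1024/423 E=1024/1991 F=512/263 G=2048/2501] → run E
t=8: vr[A=2048/3121 B=1024/423 E=2048/1991 F=512/263 G=2048/2501] → run A
t=9: vr[B=1024/423 E=2048/1991 F=512/263 G=2048/2501] → run G
t=10: vr[B=1024/423 E=2048/1991 F=512/263 G=3072/2501] → run E
t=11: vr[B=1024/423 E=3072/1991 F=512/263 G=3072/2501] → run G
t=12: vr[B=1024/423 E=3072/1991 F=512/263 G=4096/2501] → run E
t=13: vr[B=1024/423 E=4096/1991 F=512/263 G=4096/2501] → run G
t=14: vr[B=1024/423 E=4096/1991 F=512/263 G=5120/2501] → run F
t=15: vr[B=1024/423 E=4096/1991 F=1024/263 G=5120/2501] → run G
t=16: vr[B=1024/423 E=4096/1991 F=1024/263 G=6144/2501] → run E
t=17: vr[B=1024/423 E=5120/1991 F=1024/263 G=6144/2501] → run B
t=18: vr[B=2048/423 E=5120/1991 F=1024/263 G=6144/2501] → run G
t=19: vr[B=2048/423 E=5120/1991 F=1024/263 G=7168/2501] → run E
t=20: vr[B=2048/423 E=6144/1991 F=1024/263 G=7168/2501] → run G
t=21: vr[B=2048/423 E=6144/1991 F=1024/263] → run E
t=22: vr[B=2048/423 F=1024/263] → run F
t=23: vr[B=2048/423 F=1536/263] → run B
t=24: vr[F=1536/263] → run F
t=25: (idle)

running at tick 7 = E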